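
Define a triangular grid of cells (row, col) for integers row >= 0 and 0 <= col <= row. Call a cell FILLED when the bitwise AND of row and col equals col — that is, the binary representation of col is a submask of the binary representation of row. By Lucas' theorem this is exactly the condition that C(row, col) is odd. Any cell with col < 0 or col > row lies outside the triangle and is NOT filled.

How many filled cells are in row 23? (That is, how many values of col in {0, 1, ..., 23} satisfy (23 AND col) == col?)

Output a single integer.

23 in binary = 10111
popcount(23) = number of 1-bits in 10111 = 4
A col c satisfies (23 AND c) == c iff every set bit of c is also set in 23; each of the 4 set bits of 23 can independently be on or off in c.
count = 2^4 = 16

Answer: 16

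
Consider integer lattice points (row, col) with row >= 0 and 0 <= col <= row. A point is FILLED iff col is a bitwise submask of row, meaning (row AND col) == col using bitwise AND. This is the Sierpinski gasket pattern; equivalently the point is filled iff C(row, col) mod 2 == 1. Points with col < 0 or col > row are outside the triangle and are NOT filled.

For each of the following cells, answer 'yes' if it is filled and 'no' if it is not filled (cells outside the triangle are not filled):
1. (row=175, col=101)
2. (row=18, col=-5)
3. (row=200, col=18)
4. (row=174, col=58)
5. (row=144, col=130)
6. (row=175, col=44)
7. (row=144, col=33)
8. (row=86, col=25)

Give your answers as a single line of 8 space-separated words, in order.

Answer: no no no no no yes no no

Derivation:
(175,101): row=0b10101111, col=0b1100101, row AND col = 0b100101 = 37; 37 != 101 -> empty
(18,-5): col outside [0, 18] -> not filled
(200,18): row=0b11001000, col=0b10010, row AND col = 0b0 = 0; 0 != 18 -> empty
(174,58): row=0b10101110, col=0b111010, row AND col = 0b101010 = 42; 42 != 58 -> empty
(144,130): row=0b10010000, col=0b10000010, row AND col = 0b10000000 = 128; 128 != 130 -> empty
(175,44): row=0b10101111, col=0b101100, row AND col = 0b101100 = 44; 44 == 44 -> filled
(144,33): row=0b10010000, col=0b100001, row AND col = 0b0 = 0; 0 != 33 -> empty
(86,25): row=0b1010110, col=0b11001, row AND col = 0b10000 = 16; 16 != 25 -> empty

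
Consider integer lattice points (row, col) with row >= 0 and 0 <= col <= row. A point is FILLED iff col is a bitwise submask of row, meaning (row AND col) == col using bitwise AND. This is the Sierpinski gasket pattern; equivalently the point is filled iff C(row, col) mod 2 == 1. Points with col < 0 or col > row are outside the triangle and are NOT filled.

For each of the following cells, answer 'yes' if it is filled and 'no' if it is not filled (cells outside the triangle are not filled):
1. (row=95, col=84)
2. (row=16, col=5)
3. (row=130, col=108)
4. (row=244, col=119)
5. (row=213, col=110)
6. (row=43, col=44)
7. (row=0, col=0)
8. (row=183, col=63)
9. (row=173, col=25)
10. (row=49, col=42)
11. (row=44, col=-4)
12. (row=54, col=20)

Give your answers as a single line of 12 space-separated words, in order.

Answer: yes no no no no no yes no no no no yes

Derivation:
(95,84): row=0b1011111, col=0b1010100, row AND col = 0b1010100 = 84; 84 == 84 -> filled
(16,5): row=0b10000, col=0b101, row AND col = 0b0 = 0; 0 != 5 -> empty
(130,108): row=0b10000010, col=0b1101100, row AND col = 0b0 = 0; 0 != 108 -> empty
(244,119): row=0b11110100, col=0b1110111, row AND col = 0b1110100 = 116; 116 != 119 -> empty
(213,110): row=0b11010101, col=0b1101110, row AND col = 0b1000100 = 68; 68 != 110 -> empty
(43,44): col outside [0, 43] -> not filled
(0,0): row=0b0, col=0b0, row AND col = 0b0 = 0; 0 == 0 -> filled
(183,63): row=0b10110111, col=0b111111, row AND col = 0b110111 = 55; 55 != 63 -> empty
(173,25): row=0b10101101, col=0b11001, row AND col = 0b1001 = 9; 9 != 25 -> empty
(49,42): row=0b110001, col=0b101010, row AND col = 0b100000 = 32; 32 != 42 -> empty
(44,-4): col outside [0, 44] -> not filled
(54,20): row=0b110110, col=0b10100, row AND col = 0b10100 = 20; 20 == 20 -> filled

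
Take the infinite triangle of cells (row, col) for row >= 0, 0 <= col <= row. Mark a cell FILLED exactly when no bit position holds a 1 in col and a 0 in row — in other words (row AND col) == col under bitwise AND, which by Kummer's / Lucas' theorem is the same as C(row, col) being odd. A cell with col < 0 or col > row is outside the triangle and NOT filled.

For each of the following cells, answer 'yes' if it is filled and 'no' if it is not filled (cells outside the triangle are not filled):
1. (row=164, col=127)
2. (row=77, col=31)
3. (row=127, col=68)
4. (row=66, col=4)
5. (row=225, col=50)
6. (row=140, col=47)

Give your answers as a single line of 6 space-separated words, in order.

Answer: no no yes no no no

Derivation:
(164,127): row=0b10100100, col=0b1111111, row AND col = 0b100100 = 36; 36 != 127 -> empty
(77,31): row=0b1001101, col=0b11111, row AND col = 0b1101 = 13; 13 != 31 -> empty
(127,68): row=0b1111111, col=0b1000100, row AND col = 0b1000100 = 68; 68 == 68 -> filled
(66,4): row=0b1000010, col=0b100, row AND col = 0b0 = 0; 0 != 4 -> empty
(225,50): row=0b11100001, col=0b110010, row AND col = 0b100000 = 32; 32 != 50 -> empty
(140,47): row=0b10001100, col=0b101111, row AND col = 0b1100 = 12; 12 != 47 -> empty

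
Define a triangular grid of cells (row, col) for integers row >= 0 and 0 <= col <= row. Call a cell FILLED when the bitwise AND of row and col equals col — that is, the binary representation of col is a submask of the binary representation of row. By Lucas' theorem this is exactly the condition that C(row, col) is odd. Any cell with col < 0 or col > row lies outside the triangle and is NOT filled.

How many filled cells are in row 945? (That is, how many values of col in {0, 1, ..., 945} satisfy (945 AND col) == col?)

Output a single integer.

Answer: 64

Derivation:
945 in binary = 1110110001
popcount(945) = number of 1-bits in 1110110001 = 6
A col c satisfies (945 AND c) == c iff every set bit of c is also set in 945; each of the 6 set bits of 945 can independently be on or off in c.
count = 2^6 = 64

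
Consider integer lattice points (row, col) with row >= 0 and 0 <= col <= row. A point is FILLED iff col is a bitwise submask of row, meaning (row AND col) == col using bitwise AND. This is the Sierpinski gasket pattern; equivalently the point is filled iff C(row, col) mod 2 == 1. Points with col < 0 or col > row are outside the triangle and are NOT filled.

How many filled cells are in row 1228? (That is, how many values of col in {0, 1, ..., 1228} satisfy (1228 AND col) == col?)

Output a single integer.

Answer: 32

Derivation:
1228 in binary = 10011001100
popcount(1228) = number of 1-bits in 10011001100 = 5
A col c satisfies (1228 AND c) == c iff every set bit of c is also set in 1228; each of the 5 set bits of 1228 can independently be on or off in c.
count = 2^5 = 32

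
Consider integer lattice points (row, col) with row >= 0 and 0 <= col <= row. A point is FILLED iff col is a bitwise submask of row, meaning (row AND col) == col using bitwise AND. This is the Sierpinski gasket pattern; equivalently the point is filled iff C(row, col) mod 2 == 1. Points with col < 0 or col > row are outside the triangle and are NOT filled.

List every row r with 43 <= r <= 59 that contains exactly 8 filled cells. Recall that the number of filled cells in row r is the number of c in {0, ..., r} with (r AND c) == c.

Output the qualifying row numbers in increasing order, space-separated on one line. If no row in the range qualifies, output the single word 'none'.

Row r has 2^popcount(r) filled cells, so we need popcount(r) = log2(8) = 3.
Scan r = 43..59 and keep those with exactly 3 one-bits:
r=43=101011 popcount=4 -> skip
r=44=101100 popcount=3 -> KEEP
r=45=101101 popcount=4 -> skip
r=46=101110 popcount=4 -> skip
r=47=101111 popcount=5 -> skip
r=48=110000 popcount=2 -> skip
r=49=110001 popcount=3 -> KEEP
r=50=110010 popcount=3 -> KEEP
r=51=110011 popcount=4 -> skip
r=52=110100 popcount=3 -> KEEP
r=53=110101 popcount=4 -> skip
r=54=110110 popcount=4 -> skip
r=55=110111 popcount=5 -> skip
r=56=111000 popcount=3 -> KEEP
r=57=111001 popcount=4 -> skip
r=58=111010 popcount=4 -> skip
r=59=111011 popcount=5 -> skip
Kept rows: 44 49 50 52 56

Answer: 44 49 50 52 56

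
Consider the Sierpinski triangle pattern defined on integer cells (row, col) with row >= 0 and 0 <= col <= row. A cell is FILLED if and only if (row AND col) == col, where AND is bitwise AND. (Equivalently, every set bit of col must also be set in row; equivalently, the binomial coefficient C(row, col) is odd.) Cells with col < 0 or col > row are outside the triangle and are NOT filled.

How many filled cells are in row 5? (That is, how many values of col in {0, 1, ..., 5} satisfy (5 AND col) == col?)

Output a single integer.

Answer: 4

Derivation:
5 in binary = 101
popcount(5) = number of 1-bits in 101 = 2
A col c satisfies (5 AND c) == c iff every set bit of c is also set in 5; each of the 2 set bits of 5 can independently be on or off in c.
count = 2^2 = 4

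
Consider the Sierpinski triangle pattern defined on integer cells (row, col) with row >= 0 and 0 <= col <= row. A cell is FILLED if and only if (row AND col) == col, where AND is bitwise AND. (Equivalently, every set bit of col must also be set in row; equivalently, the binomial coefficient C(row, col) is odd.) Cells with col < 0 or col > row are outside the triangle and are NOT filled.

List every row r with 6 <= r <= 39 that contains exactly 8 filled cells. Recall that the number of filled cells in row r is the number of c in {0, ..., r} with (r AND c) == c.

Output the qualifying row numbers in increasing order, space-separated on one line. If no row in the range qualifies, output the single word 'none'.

Answer: 7 11 13 14 19 21 22 25 26 28 35 37 38

Derivation:
Row r has 2^popcount(r) filled cells, so we need popcount(r) = log2(8) = 3.
Scan r = 6..39 and keep those with exactly 3 one-bits:
r=6=110 popcount=2 -> skip
r=7=111 popcount=3 -> KEEP
r=8=1000 popcount=1 -> skip
r=9=1001 popcount=2 -> skip
r=10=1010 popcount=2 -> skip
r=11=1011 popcount=3 -> KEEP
r=12=1100 popcount=2 -> skip
r=13=1101 popcount=3 -> KEEP
r=14=1110 popcount=3 -> KEEP
r=15=1111 popcount=4 -> skip
r=16=10000 popcount=1 -> skip
r=17=10001 popcount=2 -> skip
r=18=10010 popcount=2 -> skip
r=19=10011 popcount=3 -> KEEP
r=20=10100 popcount=2 -> skip
r=21=10101 popcount=3 -> KEEP
r=22=10110 popcount=3 -> KEEP
r=23=10111 popcount=4 -> skip
r=24=11000 popcount=2 -> skip
r=25=11001 popcount=3 -> KEEP
r=26=11010 popcount=3 -> KEEP
r=27=11011 popcount=4 -> skip
r=28=11100 popcount=3 -> KEEP
r=29=11101 popcount=4 -> skip
r=30=11110 popcount=4 -> skip
r=31=11111 popcount=5 -> skip
r=32=100000 popcount=1 -> skip
r=33=100001 popcount=2 -> skip
r=34=100010 popcount=2 -> skip
r=35=100011 popcount=3 -> KEEP
r=36=100100 popcount=2 -> skip
r=37=100101 popcount=3 -> KEEP
r=38=100110 popcount=3 -> KEEP
r=39=100111 popcount=4 -> skip
Kept rows: 7 11 13 14 19 21 22 25 26 28 35 37 38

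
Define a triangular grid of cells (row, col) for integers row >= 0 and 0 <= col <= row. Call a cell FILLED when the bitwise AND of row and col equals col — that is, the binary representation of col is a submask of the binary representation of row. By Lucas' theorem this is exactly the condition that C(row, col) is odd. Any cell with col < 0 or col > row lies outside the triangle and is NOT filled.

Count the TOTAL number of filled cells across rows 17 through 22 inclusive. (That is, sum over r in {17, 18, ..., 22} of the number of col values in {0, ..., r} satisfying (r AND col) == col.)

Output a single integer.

r17=10001 pc2: +4 =4
r18=10010 pc2: +4 =8
r19=10011 pc3: +8 =16
r20=10100 pc2: +4 =20
r21=10101 pc3: +8 =28
r22=10110 pc3: +8 =36

Answer: 36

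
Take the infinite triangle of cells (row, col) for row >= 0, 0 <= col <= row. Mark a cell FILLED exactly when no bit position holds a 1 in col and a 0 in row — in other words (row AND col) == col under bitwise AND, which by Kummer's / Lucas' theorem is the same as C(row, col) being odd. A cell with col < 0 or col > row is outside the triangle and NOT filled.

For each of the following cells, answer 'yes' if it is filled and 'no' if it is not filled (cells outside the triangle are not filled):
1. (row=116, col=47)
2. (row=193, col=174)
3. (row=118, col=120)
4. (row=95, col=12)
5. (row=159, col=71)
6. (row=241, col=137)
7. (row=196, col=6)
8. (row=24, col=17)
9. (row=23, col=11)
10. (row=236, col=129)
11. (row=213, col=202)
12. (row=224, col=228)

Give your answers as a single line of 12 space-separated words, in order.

Answer: no no no yes no no no no no no no no

Derivation:
(116,47): row=0b1110100, col=0b101111, row AND col = 0b100100 = 36; 36 != 47 -> empty
(193,174): row=0b11000001, col=0b10101110, row AND col = 0b10000000 = 128; 128 != 174 -> empty
(118,120): col outside [0, 118] -> not filled
(95,12): row=0b1011111, col=0b1100, row AND col = 0b1100 = 12; 12 == 12 -> filled
(159,71): row=0b10011111, col=0b1000111, row AND col = 0b111 = 7; 7 != 71 -> empty
(241,137): row=0b11110001, col=0b10001001, row AND col = 0b10000001 = 129; 129 != 137 -> empty
(196,6): row=0b11000100, col=0b110, row AND col = 0b100 = 4; 4 != 6 -> empty
(24,17): row=0b11000, col=0b10001, row AND col = 0b10000 = 16; 16 != 17 -> empty
(23,11): row=0b10111, col=0b1011, row AND col = 0b11 = 3; 3 != 11 -> empty
(236,129): row=0b11101100, col=0b10000001, row AND col = 0b10000000 = 128; 128 != 129 -> empty
(213,202): row=0b11010101, col=0b11001010, row AND col = 0b11000000 = 192; 192 != 202 -> empty
(224,228): col outside [0, 224] -> not filled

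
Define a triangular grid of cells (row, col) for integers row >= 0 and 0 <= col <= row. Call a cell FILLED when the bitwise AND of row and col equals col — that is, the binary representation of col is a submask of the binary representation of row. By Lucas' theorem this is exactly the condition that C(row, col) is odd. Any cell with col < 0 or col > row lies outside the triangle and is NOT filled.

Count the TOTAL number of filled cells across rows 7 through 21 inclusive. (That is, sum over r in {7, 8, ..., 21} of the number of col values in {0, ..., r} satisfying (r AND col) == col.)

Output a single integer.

Answer: 92

Derivation:
r7=111 pc3: +8 =8
r8=1000 pc1: +2 =10
r9=1001 pc2: +4 =14
r10=1010 pc2: +4 =18
r11=1011 pc3: +8 =26
r12=1100 pc2: +4 =30
r13=1101 pc3: +8 =38
r14=1110 pc3: +8 =46
r15=1111 pc4: +16 =62
r16=10000 pc1: +2 =64
r17=10001 pc2: +4 =68
r18=10010 pc2: +4 =72
r19=10011 pc3: +8 =80
r20=10100 pc2: +4 =84
r21=10101 pc3: +8 =92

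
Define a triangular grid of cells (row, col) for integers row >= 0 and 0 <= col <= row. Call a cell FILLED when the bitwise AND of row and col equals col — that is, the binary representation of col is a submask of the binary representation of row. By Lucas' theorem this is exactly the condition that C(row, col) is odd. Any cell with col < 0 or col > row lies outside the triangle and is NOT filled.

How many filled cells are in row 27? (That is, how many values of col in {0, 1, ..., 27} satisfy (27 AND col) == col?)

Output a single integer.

27 in binary = 11011
popcount(27) = number of 1-bits in 11011 = 4
A col c satisfies (27 AND c) == c iff every set bit of c is also set in 27; each of the 4 set bits of 27 can independently be on or off in c.
count = 2^4 = 16

Answer: 16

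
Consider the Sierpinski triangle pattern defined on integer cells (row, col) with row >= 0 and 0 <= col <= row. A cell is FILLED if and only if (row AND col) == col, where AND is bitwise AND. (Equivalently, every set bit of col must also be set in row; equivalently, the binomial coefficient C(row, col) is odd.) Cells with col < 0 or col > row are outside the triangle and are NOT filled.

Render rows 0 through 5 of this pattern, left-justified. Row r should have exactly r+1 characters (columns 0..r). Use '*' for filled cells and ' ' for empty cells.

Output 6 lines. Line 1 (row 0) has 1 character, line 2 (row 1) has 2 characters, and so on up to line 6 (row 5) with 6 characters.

Answer: *
**
* *
****
*   *
**  **

Derivation:
r0=0: *
r1=1: **
r2=10: * *
r3=11: ****
r4=100: *   *
r5=101: **  **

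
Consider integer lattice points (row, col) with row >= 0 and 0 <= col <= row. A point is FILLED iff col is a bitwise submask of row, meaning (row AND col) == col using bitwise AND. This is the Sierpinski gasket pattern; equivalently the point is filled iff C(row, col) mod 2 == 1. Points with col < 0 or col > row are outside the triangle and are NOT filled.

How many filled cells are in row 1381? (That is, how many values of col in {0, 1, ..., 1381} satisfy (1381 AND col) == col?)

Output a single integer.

Answer: 64

Derivation:
1381 in binary = 10101100101
popcount(1381) = number of 1-bits in 10101100101 = 6
A col c satisfies (1381 AND c) == c iff every set bit of c is also set in 1381; each of the 6 set bits of 1381 can independently be on or off in c.
count = 2^6 = 64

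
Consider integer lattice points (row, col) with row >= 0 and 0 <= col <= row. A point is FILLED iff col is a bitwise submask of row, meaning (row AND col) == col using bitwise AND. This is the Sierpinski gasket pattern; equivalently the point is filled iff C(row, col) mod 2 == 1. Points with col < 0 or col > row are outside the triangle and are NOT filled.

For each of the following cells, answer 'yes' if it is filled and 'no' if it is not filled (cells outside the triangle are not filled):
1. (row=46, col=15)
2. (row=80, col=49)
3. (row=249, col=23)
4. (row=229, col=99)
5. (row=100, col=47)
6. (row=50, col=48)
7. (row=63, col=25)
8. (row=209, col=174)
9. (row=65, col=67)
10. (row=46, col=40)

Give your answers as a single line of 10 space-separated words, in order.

Answer: no no no no no yes yes no no yes

Derivation:
(46,15): row=0b101110, col=0b1111, row AND col = 0b1110 = 14; 14 != 15 -> empty
(80,49): row=0b1010000, col=0b110001, row AND col = 0b10000 = 16; 16 != 49 -> empty
(249,23): row=0b11111001, col=0b10111, row AND col = 0b10001 = 17; 17 != 23 -> empty
(229,99): row=0b11100101, col=0b1100011, row AND col = 0b1100001 = 97; 97 != 99 -> empty
(100,47): row=0b1100100, col=0b101111, row AND col = 0b100100 = 36; 36 != 47 -> empty
(50,48): row=0b110010, col=0b110000, row AND col = 0b110000 = 48; 48 == 48 -> filled
(63,25): row=0b111111, col=0b11001, row AND col = 0b11001 = 25; 25 == 25 -> filled
(209,174): row=0b11010001, col=0b10101110, row AND col = 0b10000000 = 128; 128 != 174 -> empty
(65,67): col outside [0, 65] -> not filled
(46,40): row=0b101110, col=0b101000, row AND col = 0b101000 = 40; 40 == 40 -> filled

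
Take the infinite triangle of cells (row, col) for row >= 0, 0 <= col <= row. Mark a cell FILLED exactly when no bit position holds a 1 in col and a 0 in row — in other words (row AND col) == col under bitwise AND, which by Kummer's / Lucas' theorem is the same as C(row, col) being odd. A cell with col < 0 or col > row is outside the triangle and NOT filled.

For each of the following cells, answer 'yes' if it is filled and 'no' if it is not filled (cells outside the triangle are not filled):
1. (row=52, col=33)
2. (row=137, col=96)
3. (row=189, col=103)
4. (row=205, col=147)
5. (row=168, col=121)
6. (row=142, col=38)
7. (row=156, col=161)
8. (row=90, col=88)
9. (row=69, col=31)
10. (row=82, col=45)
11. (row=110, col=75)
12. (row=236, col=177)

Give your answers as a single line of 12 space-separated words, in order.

(52,33): row=0b110100, col=0b100001, row AND col = 0b100000 = 32; 32 != 33 -> empty
(137,96): row=0b10001001, col=0b1100000, row AND col = 0b0 = 0; 0 != 96 -> empty
(189,103): row=0b10111101, col=0b1100111, row AND col = 0b100101 = 37; 37 != 103 -> empty
(205,147): row=0b11001101, col=0b10010011, row AND col = 0b10000001 = 129; 129 != 147 -> empty
(168,121): row=0b10101000, col=0b1111001, row AND col = 0b101000 = 40; 40 != 121 -> empty
(142,38): row=0b10001110, col=0b100110, row AND col = 0b110 = 6; 6 != 38 -> empty
(156,161): col outside [0, 156] -> not filled
(90,88): row=0b1011010, col=0b1011000, row AND col = 0b1011000 = 88; 88 == 88 -> filled
(69,31): row=0b1000101, col=0b11111, row AND col = 0b101 = 5; 5 != 31 -> empty
(82,45): row=0b1010010, col=0b101101, row AND col = 0b0 = 0; 0 != 45 -> empty
(110,75): row=0b1101110, col=0b1001011, row AND col = 0b1001010 = 74; 74 != 75 -> empty
(236,177): row=0b11101100, col=0b10110001, row AND col = 0b10100000 = 160; 160 != 177 -> empty

Answer: no no no no no no no yes no no no no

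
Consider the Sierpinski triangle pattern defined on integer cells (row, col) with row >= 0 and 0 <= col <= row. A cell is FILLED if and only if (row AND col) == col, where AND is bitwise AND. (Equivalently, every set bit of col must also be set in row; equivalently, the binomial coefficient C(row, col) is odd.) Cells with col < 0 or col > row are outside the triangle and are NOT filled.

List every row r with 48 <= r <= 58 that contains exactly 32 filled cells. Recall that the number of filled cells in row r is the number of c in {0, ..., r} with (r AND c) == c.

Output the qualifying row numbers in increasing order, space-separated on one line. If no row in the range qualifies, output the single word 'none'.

Answer: 55

Derivation:
Row r has 2^popcount(r) filled cells, so we need popcount(r) = log2(32) = 5.
Scan r = 48..58 and keep those with exactly 5 one-bits:
r=48=110000 popcount=2 -> skip
r=49=110001 popcount=3 -> skip
r=50=110010 popcount=3 -> skip
r=51=110011 popcount=4 -> skip
r=52=110100 popcount=3 -> skip
r=53=110101 popcount=4 -> skip
r=54=110110 popcount=4 -> skip
r=55=110111 popcount=5 -> KEEP
r=56=111000 popcount=3 -> skip
r=57=111001 popcount=4 -> skip
r=58=111010 popcount=4 -> skip
Kept rows: 55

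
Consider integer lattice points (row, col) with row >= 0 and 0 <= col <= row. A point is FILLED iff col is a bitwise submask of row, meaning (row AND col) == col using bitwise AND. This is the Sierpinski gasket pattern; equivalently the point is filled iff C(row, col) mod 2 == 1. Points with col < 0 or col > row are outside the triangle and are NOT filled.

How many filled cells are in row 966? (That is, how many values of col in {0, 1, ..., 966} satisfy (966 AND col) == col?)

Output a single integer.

Answer: 64

Derivation:
966 in binary = 1111000110
popcount(966) = number of 1-bits in 1111000110 = 6
A col c satisfies (966 AND c) == c iff every set bit of c is also set in 966; each of the 6 set bits of 966 can independently be on or off in c.
count = 2^6 = 64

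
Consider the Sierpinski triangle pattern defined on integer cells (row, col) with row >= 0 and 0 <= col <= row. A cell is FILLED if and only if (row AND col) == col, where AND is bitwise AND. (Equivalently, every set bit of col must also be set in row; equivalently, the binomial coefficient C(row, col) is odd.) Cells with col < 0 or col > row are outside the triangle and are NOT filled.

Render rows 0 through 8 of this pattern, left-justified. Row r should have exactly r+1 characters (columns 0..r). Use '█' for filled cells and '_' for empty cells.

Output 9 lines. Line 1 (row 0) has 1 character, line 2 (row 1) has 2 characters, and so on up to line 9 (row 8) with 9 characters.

r0=0: █
r1=1: ██
r2=10: █_█
r3=11: ████
r4=100: █___█
r5=101: ██__██
r6=110: █_█_█_█
r7=111: ████████
r8=1000: █_______█

Answer: █
██
█_█
████
█___█
██__██
█_█_█_█
████████
█_______█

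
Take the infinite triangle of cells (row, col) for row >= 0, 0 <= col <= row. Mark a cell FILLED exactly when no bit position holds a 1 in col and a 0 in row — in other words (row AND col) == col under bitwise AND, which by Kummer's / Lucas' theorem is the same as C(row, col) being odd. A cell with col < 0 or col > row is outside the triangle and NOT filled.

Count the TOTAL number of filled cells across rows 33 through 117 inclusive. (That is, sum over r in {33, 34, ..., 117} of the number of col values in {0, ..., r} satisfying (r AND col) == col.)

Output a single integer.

Answer: 1414

Derivation:
r33=100001 pc2: +4 =4
r34=100010 pc2: +4 =8
r35=100011 pc3: +8 =16
r36=100100 pc2: +4 =20
r37=100101 pc3: +8 =28
r38=100110 pc3: +8 =36
r39=100111 pc4: +16 =52
r40=101000 pc2: +4 =56
r41=101001 pc3: +8 =64
r42=101010 pc3: +8 =72
r43=101011 pc4: +16 =88
r44=101100 pc3: +8 =96
r45=101101 pc4: +16 =112
r46=101110 pc4: +16 =128
r47=101111 pc5: +32 =160
r48=110000 pc2: +4 =164
r49=110001 pc3: +8 =172
r50=110010 pc3: +8 =180
r51=110011 pc4: +16 =196
r52=110100 pc3: +8 =204
r53=110101 pc4: +16 =220
r54=110110 pc4: +16 =236
r55=110111 pc5: +32 =268
r56=111000 pc3: +8 =276
r57=111001 pc4: +16 =292
r58=111010 pc4: +16 =308
r59=111011 pc5: +32 =340
r60=111100 pc4: +16 =356
r61=111101 pc5: +32 =388
r62=111110 pc5: +32 =420
r63=111111 pc6: +64 =484
r64=1000000 pc1: +2 =486
r65=1000001 pc2: +4 =490
r66=1000010 pc2: +4 =494
r67=1000011 pc3: +8 =502
r68=1000100 pc2: +4 =506
r69=1000101 pc3: +8 =514
r70=1000110 pc3: +8 =522
r71=1000111 pc4: +16 =538
r72=1001000 pc2: +4 =542
r73=1001001 pc3: +8 =550
r74=1001010 pc3: +8 =558
r75=1001011 pc4: +16 =574
r76=1001100 pc3: +8 =582
r77=1001101 pc4: +16 =598
r78=1001110 pc4: +16 =614
r79=1001111 pc5: +32 =646
r80=1010000 pc2: +4 =650
r81=1010001 pc3: +8 =658
r82=1010010 pc3: +8 =666
r83=1010011 pc4: +16 =682
r84=1010100 pc3: +8 =690
r85=1010101 pc4: +16 =706
r86=1010110 pc4: +16 =722
r87=1010111 pc5: +32 =754
r88=1011000 pc3: +8 =762
r89=1011001 pc4: +16 =778
r90=1011010 pc4: +16 =794
r91=1011011 pc5: +32 =826
r92=1011100 pc4: +16 =842
r93=1011101 pc5: +32 =874
r94=1011110 pc5: +32 =906
r95=1011111 pc6: +64 =970
r96=1100000 pc2: +4 =974
r97=1100001 pc3: +8 =982
r98=1100010 pc3: +8 =990
r99=1100011 pc4: +16 =1006
r100=1100100 pc3: +8 =1014
r101=1100101 pc4: +16 =1030
r102=1100110 pc4: +16 =1046
r103=1100111 pc5: +32 =1078
r104=1101000 pc3: +8 =1086
r105=1101001 pc4: +16 =1102
r106=1101010 pc4: +16 =1118
r107=1101011 pc5: +32 =1150
r108=1101100 pc4: +16 =1166
r109=1101101 pc5: +32 =1198
r110=1101110 pc5: +32 =1230
r111=1101111 pc6: +64 =1294
r112=1110000 pc3: +8 =1302
r113=1110001 pc4: +16 =1318
r114=1110010 pc4: +16 =1334
r115=1110011 pc5: +32 =1366
r116=1110100 pc4: +16 =1382
r117=1110101 pc5: +32 =1414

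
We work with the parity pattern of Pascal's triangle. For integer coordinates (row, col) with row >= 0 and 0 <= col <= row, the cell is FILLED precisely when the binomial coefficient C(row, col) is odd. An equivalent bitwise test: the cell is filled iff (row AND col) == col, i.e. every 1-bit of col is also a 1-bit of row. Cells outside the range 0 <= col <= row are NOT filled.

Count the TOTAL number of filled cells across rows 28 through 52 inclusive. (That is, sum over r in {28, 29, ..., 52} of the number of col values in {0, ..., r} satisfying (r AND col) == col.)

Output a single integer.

r28=11100 pc3: +8 =8
r29=11101 pc4: +16 =24
r30=11110 pc4: +16 =40
r31=11111 pc5: +32 =72
r32=100000 pc1: +2 =74
r33=100001 pc2: +4 =78
r34=100010 pc2: +4 =82
r35=100011 pc3: +8 =90
r36=100100 pc2: +4 =94
r37=100101 pc3: +8 =102
r38=100110 pc3: +8 =110
r39=100111 pc4: +16 =126
r40=101000 pc2: +4 =130
r41=101001 pc3: +8 =138
r42=101010 pc3: +8 =146
r43=101011 pc4: +16 =162
r44=101100 pc3: +8 =170
r45=101101 pc4: +16 =186
r46=101110 pc4: +16 =202
r47=101111 pc5: +32 =234
r48=110000 pc2: +4 =238
r49=110001 pc3: +8 =246
r50=110010 pc3: +8 =254
r51=110011 pc4: +16 =270
r52=110100 pc3: +8 =278

Answer: 278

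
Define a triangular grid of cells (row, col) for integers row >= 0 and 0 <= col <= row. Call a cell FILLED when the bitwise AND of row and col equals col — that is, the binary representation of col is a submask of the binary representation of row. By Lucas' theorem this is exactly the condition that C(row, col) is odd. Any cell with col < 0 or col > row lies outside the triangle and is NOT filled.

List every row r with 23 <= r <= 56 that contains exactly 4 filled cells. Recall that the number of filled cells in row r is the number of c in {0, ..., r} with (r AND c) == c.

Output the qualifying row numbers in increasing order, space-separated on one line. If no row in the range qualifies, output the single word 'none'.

Answer: 24 33 34 36 40 48

Derivation:
Row r has 2^popcount(r) filled cells, so we need popcount(r) = log2(4) = 2.
Scan r = 23..56 and keep those with exactly 2 one-bits:
r=23=10111 popcount=4 -> skip
r=24=11000 popcount=2 -> KEEP
r=25=11001 popcount=3 -> skip
r=26=11010 popcount=3 -> skip
r=27=11011 popcount=4 -> skip
r=28=11100 popcount=3 -> skip
r=29=11101 popcount=4 -> skip
r=30=11110 popcount=4 -> skip
r=31=11111 popcount=5 -> skip
r=32=100000 popcount=1 -> skip
r=33=100001 popcount=2 -> KEEP
r=34=100010 popcount=2 -> KEEP
r=35=100011 popcount=3 -> skip
r=36=100100 popcount=2 -> KEEP
r=37=100101 popcount=3 -> skip
r=38=100110 popcount=3 -> skip
r=39=100111 popcount=4 -> skip
r=40=101000 popcount=2 -> KEEP
r=41=101001 popcount=3 -> skip
r=42=101010 popcount=3 -> skip
r=43=101011 popcount=4 -> skip
r=44=101100 popcount=3 -> skip
r=45=101101 popcount=4 -> skip
r=46=101110 popcount=4 -> skip
r=47=101111 popcount=5 -> skip
r=48=110000 popcount=2 -> KEEP
r=49=110001 popcount=3 -> skip
r=50=110010 popcount=3 -> skip
r=51=110011 popcount=4 -> skip
r=52=110100 popcount=3 -> skip
r=53=110101 popcount=4 -> skip
r=54=110110 popcount=4 -> skip
r=55=110111 popcount=5 -> skip
r=56=111000 popcount=3 -> skip
Kept rows: 24 33 34 36 40 48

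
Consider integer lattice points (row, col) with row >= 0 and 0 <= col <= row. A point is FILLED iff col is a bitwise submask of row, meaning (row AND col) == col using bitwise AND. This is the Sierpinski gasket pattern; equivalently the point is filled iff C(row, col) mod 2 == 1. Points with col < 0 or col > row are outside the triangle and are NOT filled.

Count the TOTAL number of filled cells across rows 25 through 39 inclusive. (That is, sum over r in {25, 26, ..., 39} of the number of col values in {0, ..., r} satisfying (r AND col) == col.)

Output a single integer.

r25=11001 pc3: +8 =8
r26=11010 pc3: +8 =16
r27=11011 pc4: +16 =32
r28=11100 pc3: +8 =40
r29=11101 pc4: +16 =56
r30=11110 pc4: +16 =72
r31=11111 pc5: +32 =104
r32=100000 pc1: +2 =106
r33=100001 pc2: +4 =110
r34=100010 pc2: +4 =114
r35=100011 pc3: +8 =122
r36=100100 pc2: +4 =126
r37=100101 pc3: +8 =134
r38=100110 pc3: +8 =142
r39=100111 pc4: +16 =158

Answer: 158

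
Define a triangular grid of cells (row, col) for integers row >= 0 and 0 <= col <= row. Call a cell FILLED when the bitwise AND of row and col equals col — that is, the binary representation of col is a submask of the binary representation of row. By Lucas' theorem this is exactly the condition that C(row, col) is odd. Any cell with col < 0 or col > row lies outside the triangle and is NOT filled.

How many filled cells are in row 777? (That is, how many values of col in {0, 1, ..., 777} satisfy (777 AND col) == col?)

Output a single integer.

777 in binary = 1100001001
popcount(777) = number of 1-bits in 1100001001 = 4
A col c satisfies (777 AND c) == c iff every set bit of c is also set in 777; each of the 4 set bits of 777 can independently be on or off in c.
count = 2^4 = 16

Answer: 16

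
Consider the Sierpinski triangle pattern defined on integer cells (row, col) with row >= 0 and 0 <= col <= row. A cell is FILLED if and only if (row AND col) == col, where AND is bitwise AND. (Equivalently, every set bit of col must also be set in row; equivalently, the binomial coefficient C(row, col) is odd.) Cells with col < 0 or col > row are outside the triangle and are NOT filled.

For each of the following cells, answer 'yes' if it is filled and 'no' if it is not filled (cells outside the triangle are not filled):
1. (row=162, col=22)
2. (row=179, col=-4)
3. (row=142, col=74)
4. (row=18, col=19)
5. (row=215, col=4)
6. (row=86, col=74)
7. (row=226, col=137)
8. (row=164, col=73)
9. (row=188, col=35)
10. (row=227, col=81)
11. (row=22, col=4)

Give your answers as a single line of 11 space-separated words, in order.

Answer: no no no no yes no no no no no yes

Derivation:
(162,22): row=0b10100010, col=0b10110, row AND col = 0b10 = 2; 2 != 22 -> empty
(179,-4): col outside [0, 179] -> not filled
(142,74): row=0b10001110, col=0b1001010, row AND col = 0b1010 = 10; 10 != 74 -> empty
(18,19): col outside [0, 18] -> not filled
(215,4): row=0b11010111, col=0b100, row AND col = 0b100 = 4; 4 == 4 -> filled
(86,74): row=0b1010110, col=0b1001010, row AND col = 0b1000010 = 66; 66 != 74 -> empty
(226,137): row=0b11100010, col=0b10001001, row AND col = 0b10000000 = 128; 128 != 137 -> empty
(164,73): row=0b10100100, col=0b1001001, row AND col = 0b0 = 0; 0 != 73 -> empty
(188,35): row=0b10111100, col=0b100011, row AND col = 0b100000 = 32; 32 != 35 -> empty
(227,81): row=0b11100011, col=0b1010001, row AND col = 0b1000001 = 65; 65 != 81 -> empty
(22,4): row=0b10110, col=0b100, row AND col = 0b100 = 4; 4 == 4 -> filled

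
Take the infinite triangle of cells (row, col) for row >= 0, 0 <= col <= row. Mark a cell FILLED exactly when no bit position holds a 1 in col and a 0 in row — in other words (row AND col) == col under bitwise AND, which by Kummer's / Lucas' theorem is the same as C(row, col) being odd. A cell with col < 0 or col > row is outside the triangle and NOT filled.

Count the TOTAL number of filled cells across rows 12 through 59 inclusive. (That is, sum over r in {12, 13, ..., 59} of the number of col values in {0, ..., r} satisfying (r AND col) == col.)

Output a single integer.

r12=1100 pc2: +4 =4
r13=1101 pc3: +8 =12
r14=1110 pc3: +8 =20
r15=1111 pc4: +16 =36
r16=10000 pc1: +2 =38
r17=10001 pc2: +4 =42
r18=10010 pc2: +4 =46
r19=10011 pc3: +8 =54
r20=10100 pc2: +4 =58
r21=10101 pc3: +8 =66
r22=10110 pc3: +8 =74
r23=10111 pc4: +16 =90
r24=11000 pc2: +4 =94
r25=11001 pc3: +8 =102
r26=11010 pc3: +8 =110
r27=11011 pc4: +16 =126
r28=11100 pc3: +8 =134
r29=11101 pc4: +16 =150
r30=11110 pc4: +16 =166
r31=11111 pc5: +32 =198
r32=100000 pc1: +2 =200
r33=100001 pc2: +4 =204
r34=100010 pc2: +4 =208
r35=100011 pc3: +8 =216
r36=100100 pc2: +4 =220
r37=100101 pc3: +8 =228
r38=100110 pc3: +8 =236
r39=100111 pc4: +16 =252
r40=101000 pc2: +4 =256
r41=101001 pc3: +8 =264
r42=101010 pc3: +8 =272
r43=101011 pc4: +16 =288
r44=101100 pc3: +8 =296
r45=101101 pc4: +16 =312
r46=101110 pc4: +16 =328
r47=101111 pc5: +32 =360
r48=110000 pc2: +4 =364
r49=110001 pc3: +8 =372
r50=110010 pc3: +8 =380
r51=110011 pc4: +16 =396
r52=110100 pc3: +8 =404
r53=110101 pc4: +16 =420
r54=110110 pc4: +16 =436
r55=110111 pc5: +32 =468
r56=111000 pc3: +8 =476
r57=111001 pc4: +16 =492
r58=111010 pc4: +16 =508
r59=111011 pc5: +32 =540

Answer: 540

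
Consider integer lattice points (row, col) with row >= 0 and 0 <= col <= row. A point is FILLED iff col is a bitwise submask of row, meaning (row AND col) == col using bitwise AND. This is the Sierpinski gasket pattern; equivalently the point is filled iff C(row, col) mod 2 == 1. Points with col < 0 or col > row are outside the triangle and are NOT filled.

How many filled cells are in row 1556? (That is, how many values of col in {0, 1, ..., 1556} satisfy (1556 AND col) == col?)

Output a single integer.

1556 in binary = 11000010100
popcount(1556) = number of 1-bits in 11000010100 = 4
A col c satisfies (1556 AND c) == c iff every set bit of c is also set in 1556; each of the 4 set bits of 1556 can independently be on or off in c.
count = 2^4 = 16

Answer: 16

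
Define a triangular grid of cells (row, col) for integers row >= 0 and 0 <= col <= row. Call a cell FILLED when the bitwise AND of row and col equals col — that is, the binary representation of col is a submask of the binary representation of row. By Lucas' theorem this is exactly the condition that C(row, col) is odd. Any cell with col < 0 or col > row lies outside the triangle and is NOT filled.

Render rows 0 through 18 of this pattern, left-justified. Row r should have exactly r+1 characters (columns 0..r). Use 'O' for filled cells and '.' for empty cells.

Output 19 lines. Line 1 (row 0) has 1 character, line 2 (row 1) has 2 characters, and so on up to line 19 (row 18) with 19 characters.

r0=0: O
r1=1: OO
r2=10: O.O
r3=11: OOOO
r4=100: O...O
r5=101: OO..OO
r6=110: O.O.O.O
r7=111: OOOOOOOO
r8=1000: O.......O
r9=1001: OO......OO
r10=1010: O.O.....O.O
r11=1011: OOOO....OOOO
r12=1100: O...O...O...O
r13=1101: OO..OO..OO..OO
r14=1110: O.O.O.O.O.O.O.O
r15=1111: OOOOOOOOOOOOOOOO
r16=10000: O...............O
r17=10001: OO..............OO
r18=10010: O.O.............O.O

Answer: O
OO
O.O
OOOO
O...O
OO..OO
O.O.O.O
OOOOOOOO
O.......O
OO......OO
O.O.....O.O
OOOO....OOOO
O...O...O...O
OO..OO..OO..OO
O.O.O.O.O.O.O.O
OOOOOOOOOOOOOOOO
O...............O
OO..............OO
O.O.............O.O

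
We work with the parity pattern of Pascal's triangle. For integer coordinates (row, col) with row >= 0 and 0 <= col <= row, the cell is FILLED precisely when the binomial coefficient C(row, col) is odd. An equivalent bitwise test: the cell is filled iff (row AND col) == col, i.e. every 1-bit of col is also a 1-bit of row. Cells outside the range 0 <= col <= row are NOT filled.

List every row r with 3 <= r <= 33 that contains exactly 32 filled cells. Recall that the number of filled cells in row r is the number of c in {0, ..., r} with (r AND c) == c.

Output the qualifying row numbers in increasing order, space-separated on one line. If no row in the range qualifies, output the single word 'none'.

Row r has 2^popcount(r) filled cells, so we need popcount(r) = log2(32) = 5.
Scan r = 3..33 and keep those with exactly 5 one-bits:
r=3=11 popcount=2 -> skip
r=4=100 popcount=1 -> skip
r=5=101 popcount=2 -> skip
r=6=110 popcount=2 -> skip
r=7=111 popcount=3 -> skip
r=8=1000 popcount=1 -> skip
r=9=1001 popcount=2 -> skip
r=10=1010 popcount=2 -> skip
r=11=1011 popcount=3 -> skip
r=12=1100 popcount=2 -> skip
r=13=1101 popcount=3 -> skip
r=14=1110 popcount=3 -> skip
r=15=1111 popcount=4 -> skip
r=16=10000 popcount=1 -> skip
r=17=10001 popcount=2 -> skip
r=18=10010 popcount=2 -> skip
r=19=10011 popcount=3 -> skip
r=20=10100 popcount=2 -> skip
r=21=10101 popcount=3 -> skip
r=22=10110 popcount=3 -> skip
r=23=10111 popcount=4 -> skip
r=24=11000 popcount=2 -> skip
r=25=11001 popcount=3 -> skip
r=26=11010 popcount=3 -> skip
r=27=11011 popcount=4 -> skip
r=28=11100 popcount=3 -> skip
r=29=11101 popcount=4 -> skip
r=30=11110 popcount=4 -> skip
r=31=11111 popcount=5 -> KEEP
r=32=100000 popcount=1 -> skip
r=33=100001 popcount=2 -> skip
Kept rows: 31

Answer: 31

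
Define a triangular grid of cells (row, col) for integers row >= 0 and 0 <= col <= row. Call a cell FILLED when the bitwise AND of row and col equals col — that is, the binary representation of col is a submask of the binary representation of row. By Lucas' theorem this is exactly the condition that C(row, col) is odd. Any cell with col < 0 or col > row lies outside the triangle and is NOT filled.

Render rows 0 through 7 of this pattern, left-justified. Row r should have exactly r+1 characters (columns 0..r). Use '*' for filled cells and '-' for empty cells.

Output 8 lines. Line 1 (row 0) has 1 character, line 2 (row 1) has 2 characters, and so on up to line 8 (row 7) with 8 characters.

r0=0: *
r1=1: **
r2=10: *-*
r3=11: ****
r4=100: *---*
r5=101: **--**
r6=110: *-*-*-*
r7=111: ********

Answer: *
**
*-*
****
*---*
**--**
*-*-*-*
********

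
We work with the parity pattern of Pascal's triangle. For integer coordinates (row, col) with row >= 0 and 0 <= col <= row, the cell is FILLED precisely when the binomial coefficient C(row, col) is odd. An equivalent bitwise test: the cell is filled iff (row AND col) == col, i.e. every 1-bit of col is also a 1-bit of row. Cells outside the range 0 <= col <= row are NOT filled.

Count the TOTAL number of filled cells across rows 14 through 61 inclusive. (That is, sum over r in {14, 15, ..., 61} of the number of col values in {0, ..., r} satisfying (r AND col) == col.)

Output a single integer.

r14=1110 pc3: +8 =8
r15=1111 pc4: +16 =24
r16=10000 pc1: +2 =26
r17=10001 pc2: +4 =30
r18=10010 pc2: +4 =34
r19=10011 pc3: +8 =42
r20=10100 pc2: +4 =46
r21=10101 pc3: +8 =54
r22=10110 pc3: +8 =62
r23=10111 pc4: +16 =78
r24=11000 pc2: +4 =82
r25=11001 pc3: +8 =90
r26=11010 pc3: +8 =98
r27=11011 pc4: +16 =114
r28=11100 pc3: +8 =122
r29=11101 pc4: +16 =138
r30=11110 pc4: +16 =154
r31=11111 pc5: +32 =186
r32=100000 pc1: +2 =188
r33=100001 pc2: +4 =192
r34=100010 pc2: +4 =196
r35=100011 pc3: +8 =204
r36=100100 pc2: +4 =208
r37=100101 pc3: +8 =216
r38=100110 pc3: +8 =224
r39=100111 pc4: +16 =240
r40=101000 pc2: +4 =244
r41=101001 pc3: +8 =252
r42=101010 pc3: +8 =260
r43=101011 pc4: +16 =276
r44=101100 pc3: +8 =284
r45=101101 pc4: +16 =300
r46=101110 pc4: +16 =316
r47=101111 pc5: +32 =348
r48=110000 pc2: +4 =352
r49=110001 pc3: +8 =360
r50=110010 pc3: +8 =368
r51=110011 pc4: +16 =384
r52=110100 pc3: +8 =392
r53=110101 pc4: +16 =408
r54=110110 pc4: +16 =424
r55=110111 pc5: +32 =456
r56=111000 pc3: +8 =464
r57=111001 pc4: +16 =480
r58=111010 pc4: +16 =496
r59=111011 pc5: +32 =528
r60=111100 pc4: +16 =544
r61=111101 pc5: +32 =576

Answer: 576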